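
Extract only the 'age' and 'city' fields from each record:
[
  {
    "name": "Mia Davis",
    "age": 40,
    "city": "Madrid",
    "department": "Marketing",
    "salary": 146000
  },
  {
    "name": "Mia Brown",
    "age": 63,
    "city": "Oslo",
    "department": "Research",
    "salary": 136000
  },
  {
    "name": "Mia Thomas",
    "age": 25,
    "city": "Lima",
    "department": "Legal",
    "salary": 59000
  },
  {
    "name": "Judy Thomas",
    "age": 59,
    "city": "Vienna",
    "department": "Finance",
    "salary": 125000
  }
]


Original: 4 records with fields: name, age, city, department, salary
Keep: ['age', 'city']
Drop: ['name', 'department', 'salary']
Result: 4 records, 2 fields each

[
  {
    "age": 40,
    "city": "Madrid"
  },
  {
    "age": 63,
    "city": "Oslo"
  },
  {
    "age": 25,
    "city": "Lima"
  },
  {
    "age": 59,
    "city": "Vienna"
  }
]


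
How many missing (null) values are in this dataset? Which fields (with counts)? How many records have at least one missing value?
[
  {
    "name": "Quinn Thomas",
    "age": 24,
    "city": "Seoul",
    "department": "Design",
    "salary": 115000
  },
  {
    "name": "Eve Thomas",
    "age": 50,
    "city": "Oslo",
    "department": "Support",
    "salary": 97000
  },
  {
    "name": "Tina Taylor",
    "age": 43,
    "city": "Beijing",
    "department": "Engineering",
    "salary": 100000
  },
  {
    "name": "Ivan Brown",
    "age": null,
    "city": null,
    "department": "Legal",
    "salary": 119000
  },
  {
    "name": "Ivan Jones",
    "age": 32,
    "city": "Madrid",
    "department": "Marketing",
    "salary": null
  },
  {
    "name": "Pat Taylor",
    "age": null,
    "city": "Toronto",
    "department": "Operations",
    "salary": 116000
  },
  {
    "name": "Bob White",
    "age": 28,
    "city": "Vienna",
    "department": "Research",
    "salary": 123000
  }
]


Checking for missing (null) values in 7 records:

  Quinn Thomas: complete
  Eve Thomas: complete
  Tina Taylor: complete
  Ivan Brown: age, city
  Ivan Jones: salary
  Pat Taylor: age
  Bob White: complete

Per field:
  name: 0 missing
  age: 2 missing
  city: 1 missing
  department: 0 missing
  salary: 1 missing

Total missing values: 4
Records with any missing: 3

4 missing values (age: 2, city: 1, salary: 1); 3 incomplete records


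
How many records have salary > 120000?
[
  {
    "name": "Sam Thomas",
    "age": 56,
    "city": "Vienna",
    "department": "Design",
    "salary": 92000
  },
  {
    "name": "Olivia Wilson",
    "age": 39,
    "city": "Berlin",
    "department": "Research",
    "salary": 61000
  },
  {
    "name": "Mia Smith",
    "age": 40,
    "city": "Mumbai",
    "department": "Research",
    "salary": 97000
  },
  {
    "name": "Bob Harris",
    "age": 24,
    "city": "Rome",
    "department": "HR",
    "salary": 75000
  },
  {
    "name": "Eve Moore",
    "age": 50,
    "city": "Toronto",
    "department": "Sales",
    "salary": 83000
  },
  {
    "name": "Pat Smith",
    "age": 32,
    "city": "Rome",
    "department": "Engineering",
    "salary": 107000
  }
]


Data: 6 records
Condition: salary > 120000

Checking each record:
  Sam Thomas: 92000
  Olivia Wilson: 61000
  Mia Smith: 97000
  Bob Harris: 75000
  Eve Moore: 83000
  Pat Smith: 107000

Count: 0

0


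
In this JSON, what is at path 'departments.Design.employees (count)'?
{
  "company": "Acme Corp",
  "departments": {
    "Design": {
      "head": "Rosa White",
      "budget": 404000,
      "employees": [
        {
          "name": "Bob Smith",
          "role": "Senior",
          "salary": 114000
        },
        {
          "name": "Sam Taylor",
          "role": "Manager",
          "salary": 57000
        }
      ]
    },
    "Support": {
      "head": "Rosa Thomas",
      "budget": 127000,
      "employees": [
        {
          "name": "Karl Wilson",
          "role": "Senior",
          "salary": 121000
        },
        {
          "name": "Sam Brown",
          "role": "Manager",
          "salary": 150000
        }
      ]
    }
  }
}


Path: departments.Design.employees (count)

Navigate:
  -> departments
  -> Design
  -> employees (array, length 2)

2


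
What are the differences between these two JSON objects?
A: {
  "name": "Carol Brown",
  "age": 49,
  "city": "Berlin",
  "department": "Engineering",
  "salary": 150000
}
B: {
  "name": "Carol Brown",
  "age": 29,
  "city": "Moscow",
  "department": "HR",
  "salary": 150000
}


Comparing each field (in key order):
  name: same
  age: DIFFERENT
  city: DIFFERENT
  department: DIFFERENT
  salary: same
Differences:
  age: 49 -> 29
  city: Berlin -> Moscow
  department: Engineering -> HR

3 field(s) changed

3 changes: age, city, department


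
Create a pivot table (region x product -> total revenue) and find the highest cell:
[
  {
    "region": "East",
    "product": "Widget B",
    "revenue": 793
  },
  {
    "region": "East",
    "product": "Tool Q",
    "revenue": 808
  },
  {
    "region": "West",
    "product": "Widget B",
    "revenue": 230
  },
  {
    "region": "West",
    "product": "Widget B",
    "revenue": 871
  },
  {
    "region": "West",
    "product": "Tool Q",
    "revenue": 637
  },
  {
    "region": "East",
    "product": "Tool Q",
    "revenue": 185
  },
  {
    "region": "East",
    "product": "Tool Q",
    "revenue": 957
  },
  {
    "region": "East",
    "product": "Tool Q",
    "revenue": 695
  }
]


Pivot: region (rows) x product (columns) -> total revenue

     Tool Q        Widget B    
East          2645           793  
West           637          1101  

Highest: East / Tool Q = $2645

East / Tool Q = $2645


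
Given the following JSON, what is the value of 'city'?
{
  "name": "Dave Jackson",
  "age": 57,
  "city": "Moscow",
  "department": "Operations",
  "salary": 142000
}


Looking up field 'city'
Value: Moscow

Moscow


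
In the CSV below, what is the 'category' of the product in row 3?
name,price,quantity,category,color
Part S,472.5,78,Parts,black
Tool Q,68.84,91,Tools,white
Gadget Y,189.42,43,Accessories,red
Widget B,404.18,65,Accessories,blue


Query: Row 3 ('Gadget Y'), column 'category'
Value: Accessories

Accessories


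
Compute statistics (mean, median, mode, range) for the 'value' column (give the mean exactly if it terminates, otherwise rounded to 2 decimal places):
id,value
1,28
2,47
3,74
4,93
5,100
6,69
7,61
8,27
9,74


Data: [28, 47, 74, 93, 100, 69, 61, 27, 74]
Count: 9
Sum: 573
Mean: 573/9 ≈ 63.67 (rounded to 2 decimal places)
Sorted: [27, 28, 47, 61, 69, 74, 74, 93, 100]
Median: 69.0
Mode: 74 (2 times)
Range: 100 - 27 = 73
Min: 27, Max: 100

mean≈63.67, median=69.0, mode=74, range=73


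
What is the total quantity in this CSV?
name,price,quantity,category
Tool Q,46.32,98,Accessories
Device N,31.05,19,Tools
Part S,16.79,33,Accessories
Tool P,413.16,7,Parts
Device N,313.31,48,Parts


Computing total quantity:
Values: [98, 19, 33, 7, 48]
Sum = 205

205


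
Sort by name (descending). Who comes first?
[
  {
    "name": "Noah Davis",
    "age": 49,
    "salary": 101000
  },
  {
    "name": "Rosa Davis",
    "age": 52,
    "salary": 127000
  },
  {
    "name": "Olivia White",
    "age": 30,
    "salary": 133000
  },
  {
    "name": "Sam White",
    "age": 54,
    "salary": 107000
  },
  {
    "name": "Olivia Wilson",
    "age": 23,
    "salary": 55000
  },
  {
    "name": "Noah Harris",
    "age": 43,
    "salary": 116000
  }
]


Sort by: name (descending)

Sorted order:
  1. Sam White (name = Sam White)
  2. Rosa Davis (name = Rosa Davis)
  3. Olivia Wilson (name = Olivia Wilson)
  4. Olivia White (name = Olivia White)
  5. Noah Harris (name = Noah Harris)
  6. Noah Davis (name = Noah Davis)

First: Sam White

Sam White


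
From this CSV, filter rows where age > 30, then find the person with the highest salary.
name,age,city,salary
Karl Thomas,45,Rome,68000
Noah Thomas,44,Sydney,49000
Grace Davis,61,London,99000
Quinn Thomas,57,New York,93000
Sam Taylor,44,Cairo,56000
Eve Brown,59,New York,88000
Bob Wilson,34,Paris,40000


Filter: age > 30
Sort by: salary (descending)

Filtered records (7):
  Grace Davis, age 61, salary $99000
  Quinn Thomas, age 57, salary $93000
  Eve Brown, age 59, salary $88000
  Karl Thomas, age 45, salary $68000
  Sam Taylor, age 44, salary $56000
  Noah Thomas, age 44, salary $49000
  Bob Wilson, age 34, salary $40000

Highest salary: Grace Davis ($99000)

Grace Davis


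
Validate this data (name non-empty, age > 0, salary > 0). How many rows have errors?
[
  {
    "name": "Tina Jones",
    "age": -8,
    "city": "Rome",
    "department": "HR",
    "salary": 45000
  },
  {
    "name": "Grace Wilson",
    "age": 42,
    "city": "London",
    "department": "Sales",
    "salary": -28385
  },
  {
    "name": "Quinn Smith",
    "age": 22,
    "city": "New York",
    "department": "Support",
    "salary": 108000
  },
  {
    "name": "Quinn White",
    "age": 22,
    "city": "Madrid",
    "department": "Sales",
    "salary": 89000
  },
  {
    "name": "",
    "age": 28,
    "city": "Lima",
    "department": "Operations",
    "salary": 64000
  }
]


Validating 5 records:
Rules: name non-empty, age > 0, salary > 0

  Row 1 (Tina Jones): negative age: -8
  Row 2 (Grace Wilson): negative salary: -28385
  Row 3 (Quinn Smith): OK
  Row 4 (Quinn White): OK
  Row 5 (???): empty name

Total errors: 3

3 errors


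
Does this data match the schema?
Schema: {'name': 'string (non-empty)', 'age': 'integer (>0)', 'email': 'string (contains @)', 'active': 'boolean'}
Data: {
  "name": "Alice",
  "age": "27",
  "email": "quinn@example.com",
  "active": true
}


Validating each field against schema:
  name: OK (non-empty string)
  age: FAIL ("27" is not an integer)
  email: OK (string with @)
  active: OK (boolean)

Result: INVALID (1 error: age)

INVALID (1 error: age)


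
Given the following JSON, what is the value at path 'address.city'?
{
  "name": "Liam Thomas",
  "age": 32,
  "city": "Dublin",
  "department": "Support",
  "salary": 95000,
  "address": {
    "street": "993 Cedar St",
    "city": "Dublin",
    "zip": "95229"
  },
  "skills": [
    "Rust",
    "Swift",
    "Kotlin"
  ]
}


Query: address.city
Path: address -> city
Value: Dublin

Dublin


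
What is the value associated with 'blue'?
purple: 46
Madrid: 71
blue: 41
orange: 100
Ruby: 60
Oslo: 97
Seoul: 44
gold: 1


Looking up key 'blue'
Value: 41

41


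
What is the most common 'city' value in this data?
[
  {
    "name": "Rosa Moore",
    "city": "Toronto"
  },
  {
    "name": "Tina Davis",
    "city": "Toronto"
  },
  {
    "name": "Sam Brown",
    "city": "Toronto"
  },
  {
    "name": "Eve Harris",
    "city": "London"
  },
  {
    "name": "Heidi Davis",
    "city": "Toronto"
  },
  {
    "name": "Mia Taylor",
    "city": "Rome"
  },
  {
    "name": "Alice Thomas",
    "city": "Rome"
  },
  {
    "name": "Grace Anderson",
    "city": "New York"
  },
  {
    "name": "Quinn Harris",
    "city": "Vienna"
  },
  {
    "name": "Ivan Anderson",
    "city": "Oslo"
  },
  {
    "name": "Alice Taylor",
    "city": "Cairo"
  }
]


Counting 'city' values across 11 records:

  Toronto: 4 ####
  Rome: 2 ##
  London: 1 #
  New York: 1 #
  Vienna: 1 #
  Oslo: 1 #
  Cairo: 1 #

Most common: Toronto (4 times)

Toronto (4 times)


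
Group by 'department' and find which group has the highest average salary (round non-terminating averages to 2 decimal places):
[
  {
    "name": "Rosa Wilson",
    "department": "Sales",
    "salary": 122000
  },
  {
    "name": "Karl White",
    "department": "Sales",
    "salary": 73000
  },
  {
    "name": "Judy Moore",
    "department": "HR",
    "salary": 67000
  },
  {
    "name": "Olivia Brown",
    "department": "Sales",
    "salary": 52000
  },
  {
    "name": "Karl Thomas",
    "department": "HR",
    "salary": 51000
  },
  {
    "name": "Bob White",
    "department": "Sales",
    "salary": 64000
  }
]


Group by: department

Groups:
  HR: 2 people, avg salary = 118000/2 = $59000
  Sales: 4 people, avg salary = 311000/4 = $77750

Highest average salary: Sales ($77750)

Sales ($77750)


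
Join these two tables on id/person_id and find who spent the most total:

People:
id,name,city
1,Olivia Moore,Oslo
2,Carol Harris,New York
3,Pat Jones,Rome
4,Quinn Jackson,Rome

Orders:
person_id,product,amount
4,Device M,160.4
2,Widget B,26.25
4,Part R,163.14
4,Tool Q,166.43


Join on: people.id = orders.person_id

Joined rows:
  Quinn Jackson (Rome) bought Device M for $160.4
  Carol Harris (New York) bought Widget B for $26.25
  Quinn Jackson (Rome) bought Part R for $163.14
  Quinn Jackson (Rome) bought Tool Q for $166.43

Total per person:
  Quinn Jackson: $489.97
  Carol Harris: $26.25

Top spender: Quinn Jackson ($489.97)

Quinn Jackson ($489.97)


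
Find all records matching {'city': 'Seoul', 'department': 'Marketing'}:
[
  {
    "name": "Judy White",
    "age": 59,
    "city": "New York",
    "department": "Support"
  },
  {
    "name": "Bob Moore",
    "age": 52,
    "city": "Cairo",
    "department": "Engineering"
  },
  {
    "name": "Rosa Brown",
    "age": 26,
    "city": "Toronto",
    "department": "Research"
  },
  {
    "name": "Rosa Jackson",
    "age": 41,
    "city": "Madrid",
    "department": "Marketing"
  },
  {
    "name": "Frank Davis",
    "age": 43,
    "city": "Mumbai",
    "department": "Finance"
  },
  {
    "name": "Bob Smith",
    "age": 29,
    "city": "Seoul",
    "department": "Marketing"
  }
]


Search criteria: {'city': 'Seoul', 'department': 'Marketing'}

Checking 6 records:
  Judy White: {city: New York, department: Support}
  Bob Moore: {city: Cairo, department: Engineering}
  Rosa Brown: {city: Toronto, department: Research}
  Rosa Jackson: {city: Madrid, department: Marketing}
  Frank Davis: {city: Mumbai, department: Finance}
  Bob Smith: {city: Seoul, department: Marketing} <-- MATCH

Matches: ["Bob Smith"]

["Bob Smith"]


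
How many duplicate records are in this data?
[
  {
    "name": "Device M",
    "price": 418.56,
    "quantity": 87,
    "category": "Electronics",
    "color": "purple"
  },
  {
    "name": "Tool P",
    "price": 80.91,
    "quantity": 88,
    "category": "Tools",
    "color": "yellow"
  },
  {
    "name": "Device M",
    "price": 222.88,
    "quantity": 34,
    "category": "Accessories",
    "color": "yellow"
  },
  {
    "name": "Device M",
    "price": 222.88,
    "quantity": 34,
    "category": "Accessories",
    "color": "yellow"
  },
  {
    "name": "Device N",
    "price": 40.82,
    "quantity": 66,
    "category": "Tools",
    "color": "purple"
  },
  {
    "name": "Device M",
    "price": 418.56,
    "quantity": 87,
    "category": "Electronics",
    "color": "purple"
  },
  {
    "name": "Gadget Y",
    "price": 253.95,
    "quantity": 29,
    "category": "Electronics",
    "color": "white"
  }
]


Checking 7 records for duplicates:

  Row 1: Device M ($418.56, qty 87)
  Row 2: Tool P ($80.91, qty 88)
  Row 3: Device M ($222.88, qty 34)
  Row 4: Device M ($222.88, qty 34) <-- DUPLICATE
  Row 5: Device N ($40.82, qty 66)
  Row 6: Device M ($418.56, qty 87) <-- DUPLICATE
  Row 7: Gadget Y ($253.95, qty 29)

Duplicates found: 2
Unique records: 5

2 duplicates, 5 unique


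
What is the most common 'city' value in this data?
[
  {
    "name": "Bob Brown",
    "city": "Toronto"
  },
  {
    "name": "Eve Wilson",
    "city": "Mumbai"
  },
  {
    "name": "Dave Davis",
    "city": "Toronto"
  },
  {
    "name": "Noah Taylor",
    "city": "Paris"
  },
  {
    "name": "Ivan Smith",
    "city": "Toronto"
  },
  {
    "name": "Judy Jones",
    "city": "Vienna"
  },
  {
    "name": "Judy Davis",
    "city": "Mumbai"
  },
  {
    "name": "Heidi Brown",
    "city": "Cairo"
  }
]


Counting 'city' values across 8 records:

  Toronto: 3 ###
  Mumbai: 2 ##
  Paris: 1 #
  Vienna: 1 #
  Cairo: 1 #

Most common: Toronto (3 times)

Toronto (3 times)


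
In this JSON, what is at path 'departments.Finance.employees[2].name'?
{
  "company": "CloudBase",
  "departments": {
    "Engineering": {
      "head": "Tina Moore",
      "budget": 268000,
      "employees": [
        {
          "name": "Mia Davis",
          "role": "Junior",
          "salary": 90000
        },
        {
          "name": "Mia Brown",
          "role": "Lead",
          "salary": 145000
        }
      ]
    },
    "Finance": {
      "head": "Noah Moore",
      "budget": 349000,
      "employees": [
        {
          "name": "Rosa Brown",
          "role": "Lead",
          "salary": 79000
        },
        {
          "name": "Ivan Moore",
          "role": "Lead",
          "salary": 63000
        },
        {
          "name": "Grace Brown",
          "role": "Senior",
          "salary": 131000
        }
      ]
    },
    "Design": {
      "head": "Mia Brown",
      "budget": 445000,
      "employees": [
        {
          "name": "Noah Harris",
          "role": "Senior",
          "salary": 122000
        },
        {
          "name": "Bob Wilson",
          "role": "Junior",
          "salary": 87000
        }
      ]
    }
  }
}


Path: departments.Finance.employees[2].name

Navigate:
  -> departments
  -> Finance
  -> employees[2].name = 'Grace Brown'

Grace Brown


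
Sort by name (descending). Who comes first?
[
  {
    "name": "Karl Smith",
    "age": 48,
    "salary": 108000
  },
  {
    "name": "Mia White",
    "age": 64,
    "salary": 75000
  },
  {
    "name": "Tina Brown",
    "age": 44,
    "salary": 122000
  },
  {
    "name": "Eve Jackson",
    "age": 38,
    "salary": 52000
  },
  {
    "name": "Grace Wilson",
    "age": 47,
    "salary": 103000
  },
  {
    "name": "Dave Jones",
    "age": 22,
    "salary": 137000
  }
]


Sort by: name (descending)

Sorted order:
  1. Tina Brown (name = Tina Brown)
  2. Mia White (name = Mia White)
  3. Karl Smith (name = Karl Smith)
  4. Grace Wilson (name = Grace Wilson)
  5. Eve Jackson (name = Eve Jackson)
  6. Dave Jones (name = Dave Jones)

First: Tina Brown

Tina Brown


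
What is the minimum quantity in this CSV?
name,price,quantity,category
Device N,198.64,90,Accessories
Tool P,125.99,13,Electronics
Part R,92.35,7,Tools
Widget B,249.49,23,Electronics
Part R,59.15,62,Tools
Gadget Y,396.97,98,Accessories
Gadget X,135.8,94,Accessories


Computing minimum quantity:
Values: [90, 13, 7, 23, 62, 98, 94]
Min = 7

7


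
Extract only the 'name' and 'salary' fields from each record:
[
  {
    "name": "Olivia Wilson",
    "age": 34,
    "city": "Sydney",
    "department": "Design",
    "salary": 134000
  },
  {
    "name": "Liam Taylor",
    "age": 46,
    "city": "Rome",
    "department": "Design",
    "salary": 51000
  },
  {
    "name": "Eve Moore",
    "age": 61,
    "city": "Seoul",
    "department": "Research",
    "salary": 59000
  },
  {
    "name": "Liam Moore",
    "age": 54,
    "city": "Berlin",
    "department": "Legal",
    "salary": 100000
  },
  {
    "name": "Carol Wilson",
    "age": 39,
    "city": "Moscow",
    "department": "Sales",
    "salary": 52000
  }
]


Original: 5 records with fields: name, age, city, department, salary
Keep: ['name', 'salary']
Drop: ['age', 'city', 'department']
Result: 5 records, 2 fields each

[
  {
    "name": "Olivia Wilson",
    "salary": 134000
  },
  {
    "name": "Liam Taylor",
    "salary": 51000
  },
  {
    "name": "Eve Moore",
    "salary": 59000
  },
  {
    "name": "Liam Moore",
    "salary": 100000
  },
  {
    "name": "Carol Wilson",
    "salary": 52000
  }
]


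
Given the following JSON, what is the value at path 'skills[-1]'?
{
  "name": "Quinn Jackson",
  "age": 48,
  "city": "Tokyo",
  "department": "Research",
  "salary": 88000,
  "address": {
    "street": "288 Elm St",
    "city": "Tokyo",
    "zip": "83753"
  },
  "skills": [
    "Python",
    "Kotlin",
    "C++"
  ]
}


Query: skills[-1]
Path: skills -> last element
Value: C++

C++


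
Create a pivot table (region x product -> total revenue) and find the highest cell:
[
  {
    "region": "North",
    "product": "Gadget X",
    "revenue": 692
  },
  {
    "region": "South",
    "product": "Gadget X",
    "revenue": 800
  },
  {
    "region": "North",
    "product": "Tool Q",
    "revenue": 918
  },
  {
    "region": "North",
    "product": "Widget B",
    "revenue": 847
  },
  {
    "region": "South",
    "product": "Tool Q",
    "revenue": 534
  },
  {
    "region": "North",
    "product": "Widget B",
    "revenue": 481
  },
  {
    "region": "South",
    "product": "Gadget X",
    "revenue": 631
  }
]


Pivot: region (rows) x product (columns) -> total revenue

     Gadget X      Tool Q        Widget B    
North          692           918          1328  
South         1431           534             0  

Highest: South / Gadget X = $1431

South / Gadget X = $1431


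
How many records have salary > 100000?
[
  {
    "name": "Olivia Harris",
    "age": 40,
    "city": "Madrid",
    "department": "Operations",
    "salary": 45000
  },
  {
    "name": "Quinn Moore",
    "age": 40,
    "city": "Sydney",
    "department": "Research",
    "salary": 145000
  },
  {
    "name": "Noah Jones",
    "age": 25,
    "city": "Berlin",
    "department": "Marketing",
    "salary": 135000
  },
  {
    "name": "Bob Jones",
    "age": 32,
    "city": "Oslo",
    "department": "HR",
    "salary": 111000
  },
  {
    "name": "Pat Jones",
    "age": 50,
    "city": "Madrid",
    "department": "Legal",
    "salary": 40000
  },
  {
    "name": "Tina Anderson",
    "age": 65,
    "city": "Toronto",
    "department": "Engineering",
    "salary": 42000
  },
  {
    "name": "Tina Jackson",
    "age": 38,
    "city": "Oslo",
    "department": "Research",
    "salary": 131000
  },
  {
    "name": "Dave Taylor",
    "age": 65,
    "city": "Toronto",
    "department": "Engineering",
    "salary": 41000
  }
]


Data: 8 records
Condition: salary > 100000

Checking each record:
  Olivia Harris: 45000
  Quinn Moore: 145000 MATCH
  Noah Jones: 135000 MATCH
  Bob Jones: 111000 MATCH
  Pat Jones: 40000
  Tina Anderson: 42000
  Tina Jackson: 131000 MATCH
  Dave Taylor: 41000

Count: 4

4


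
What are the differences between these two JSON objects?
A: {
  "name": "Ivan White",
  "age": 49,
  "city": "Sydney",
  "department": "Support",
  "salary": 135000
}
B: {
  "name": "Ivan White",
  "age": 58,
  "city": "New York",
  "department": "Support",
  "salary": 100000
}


Comparing each field (in key order):
  name: same
  age: DIFFERENT
  city: DIFFERENT
  department: same
  salary: DIFFERENT
Differences:
  age: 49 -> 58
  city: Sydney -> New York
  salary: 135000 -> 100000

3 field(s) changed

3 changes: age, city, salary


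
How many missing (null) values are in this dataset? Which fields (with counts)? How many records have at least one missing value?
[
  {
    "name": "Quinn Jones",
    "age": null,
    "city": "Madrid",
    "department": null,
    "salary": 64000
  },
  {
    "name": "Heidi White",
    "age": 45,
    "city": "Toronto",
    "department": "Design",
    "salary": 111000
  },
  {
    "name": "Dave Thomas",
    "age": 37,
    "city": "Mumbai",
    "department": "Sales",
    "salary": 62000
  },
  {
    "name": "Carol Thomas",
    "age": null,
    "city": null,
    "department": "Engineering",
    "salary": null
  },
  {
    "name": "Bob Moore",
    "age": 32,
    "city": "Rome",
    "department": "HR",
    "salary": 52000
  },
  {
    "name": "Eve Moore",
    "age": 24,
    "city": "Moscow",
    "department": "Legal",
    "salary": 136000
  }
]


Checking for missing (null) values in 6 records:

  Quinn Jones: age, department
  Heidi White: complete
  Dave Thomas: complete
  Carol Thomas: age, city, salary
  Bob Moore: complete
  Eve Moore: complete

Per field:
  name: 0 missing
  age: 2 missing
  city: 1 missing
  department: 1 missing
  salary: 1 missing

Total missing values: 5
Records with any missing: 2

5 missing values (age: 2, city: 1, department: 1, salary: 1); 2 incomplete records


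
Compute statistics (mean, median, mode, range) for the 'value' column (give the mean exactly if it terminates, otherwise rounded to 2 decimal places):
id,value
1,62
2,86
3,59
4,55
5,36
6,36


Data: [62, 86, 59, 55, 36, 36]
Count: 6
Sum: 334
Mean: 334/6 ≈ 55.67 (rounded to 2 decimal places)
Sorted: [36, 36, 55, 59, 62, 86]
Median: 57.0
Mode: 36 (2 times)
Range: 86 - 36 = 50
Min: 36, Max: 86

mean≈55.67, median=57.0, mode=36, range=50


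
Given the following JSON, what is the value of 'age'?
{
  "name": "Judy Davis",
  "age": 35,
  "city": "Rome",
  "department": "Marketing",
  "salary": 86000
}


Looking up field 'age'
Value: 35

35


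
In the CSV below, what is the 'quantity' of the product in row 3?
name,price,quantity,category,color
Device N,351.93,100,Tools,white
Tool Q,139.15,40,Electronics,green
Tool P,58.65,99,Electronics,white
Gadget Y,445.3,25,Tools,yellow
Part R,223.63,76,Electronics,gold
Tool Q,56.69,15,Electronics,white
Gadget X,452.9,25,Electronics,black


Query: Row 3 ('Tool P'), column 'quantity'
Value: 99

99


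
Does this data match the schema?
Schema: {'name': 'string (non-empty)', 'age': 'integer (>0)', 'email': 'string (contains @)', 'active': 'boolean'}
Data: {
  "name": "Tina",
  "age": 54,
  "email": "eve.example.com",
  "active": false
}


Validating each field against schema:
  name: OK (non-empty string)
  age: OK (positive integer)
  email: FAIL ("eve.example.com" does not contain @)
  active: OK (boolean)

Result: INVALID (1 error: email)

INVALID (1 error: email)


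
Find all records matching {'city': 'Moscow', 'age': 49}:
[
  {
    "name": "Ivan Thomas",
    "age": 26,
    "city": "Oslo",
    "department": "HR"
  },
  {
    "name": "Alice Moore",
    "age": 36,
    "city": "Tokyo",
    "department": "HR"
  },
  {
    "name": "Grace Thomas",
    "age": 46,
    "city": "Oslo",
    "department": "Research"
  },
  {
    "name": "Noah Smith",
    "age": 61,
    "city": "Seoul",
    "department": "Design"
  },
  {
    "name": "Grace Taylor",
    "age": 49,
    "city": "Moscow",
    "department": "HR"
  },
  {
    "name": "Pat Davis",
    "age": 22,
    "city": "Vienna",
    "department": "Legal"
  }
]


Search criteria: {'city': 'Moscow', 'age': 49}

Checking 6 records:
  Ivan Thomas: {city: Oslo, age: 26}
  Alice Moore: {city: Tokyo, age: 36}
  Grace Thomas: {city: Oslo, age: 46}
  Noah Smith: {city: Seoul, age: 61}
  Grace Taylor: {city: Moscow, age: 49} <-- MATCH
  Pat Davis: {city: Vienna, age: 22}

Matches: ["Grace Taylor"]

["Grace Taylor"]


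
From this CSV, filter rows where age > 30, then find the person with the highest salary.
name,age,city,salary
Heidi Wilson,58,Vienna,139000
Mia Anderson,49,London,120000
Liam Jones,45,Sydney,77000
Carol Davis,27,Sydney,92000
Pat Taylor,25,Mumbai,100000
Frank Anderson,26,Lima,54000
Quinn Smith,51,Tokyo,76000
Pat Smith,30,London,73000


Filter: age > 30
Sort by: salary (descending)

Filtered records (4):
  Heidi Wilson, age 58, salary $139000
  Mia Anderson, age 49, salary $120000
  Liam Jones, age 45, salary $77000
  Quinn Smith, age 51, salary $76000

Highest salary: Heidi Wilson ($139000)

Heidi Wilson


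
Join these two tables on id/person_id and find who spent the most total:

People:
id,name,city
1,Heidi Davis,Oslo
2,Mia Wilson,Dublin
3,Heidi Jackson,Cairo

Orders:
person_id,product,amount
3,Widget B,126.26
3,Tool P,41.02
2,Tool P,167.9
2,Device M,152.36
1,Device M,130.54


Join on: people.id = orders.person_id

Joined rows:
  Heidi Jackson (Cairo) bought Widget B for $126.26
  Heidi Jackson (Cairo) bought Tool P for $41.02
  Mia Wilson (Dublin) bought Tool P for $167.9
  Mia Wilson (Dublin) bought Device M for $152.36
  Heidi Davis (Oslo) bought Device M for $130.54

Total per person:
  Mia Wilson: $320.26
  Heidi Jackson: $167.28
  Heidi Davis: $130.54

Top spender: Mia Wilson ($320.26)

Mia Wilson ($320.26)


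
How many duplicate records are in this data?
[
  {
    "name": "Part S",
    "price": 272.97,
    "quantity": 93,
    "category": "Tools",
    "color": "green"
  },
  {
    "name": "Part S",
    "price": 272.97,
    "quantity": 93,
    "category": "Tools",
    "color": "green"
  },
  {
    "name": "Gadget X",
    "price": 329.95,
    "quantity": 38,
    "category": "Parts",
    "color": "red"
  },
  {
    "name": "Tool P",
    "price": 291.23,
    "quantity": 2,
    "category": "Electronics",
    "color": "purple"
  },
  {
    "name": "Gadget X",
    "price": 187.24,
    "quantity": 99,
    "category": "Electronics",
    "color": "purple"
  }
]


Checking 5 records for duplicates:

  Row 1: Part S ($272.97, qty 93)
  Row 2: Part S ($272.97, qty 93) <-- DUPLICATE
  Row 3: Gadget X ($329.95, qty 38)
  Row 4: Tool P ($291.23, qty 2)
  Row 5: Gadget X ($187.24, qty 99)

Duplicates found: 1
Unique records: 4

1 duplicates, 4 unique


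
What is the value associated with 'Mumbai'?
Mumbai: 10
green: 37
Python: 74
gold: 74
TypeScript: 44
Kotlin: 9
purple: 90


Looking up key 'Mumbai'
Value: 10

10


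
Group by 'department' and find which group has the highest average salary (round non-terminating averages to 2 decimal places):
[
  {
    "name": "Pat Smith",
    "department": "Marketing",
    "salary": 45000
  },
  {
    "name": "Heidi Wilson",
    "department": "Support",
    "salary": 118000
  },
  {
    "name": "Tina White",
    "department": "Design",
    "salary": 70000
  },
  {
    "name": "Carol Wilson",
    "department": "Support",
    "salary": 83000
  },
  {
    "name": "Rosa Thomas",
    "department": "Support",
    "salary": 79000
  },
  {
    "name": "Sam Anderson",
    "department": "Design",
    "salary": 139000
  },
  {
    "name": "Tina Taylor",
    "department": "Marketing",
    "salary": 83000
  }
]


Group by: department

Groups:
  Design: 2 people, avg salary = 209000/2 = $104500
  Marketing: 2 people, avg salary = 128000/2 = $64000
  Support: 3 people, avg salary = 280000/3 ≈ $93333.33

Highest average salary: Design ($104500)

Design ($104500)


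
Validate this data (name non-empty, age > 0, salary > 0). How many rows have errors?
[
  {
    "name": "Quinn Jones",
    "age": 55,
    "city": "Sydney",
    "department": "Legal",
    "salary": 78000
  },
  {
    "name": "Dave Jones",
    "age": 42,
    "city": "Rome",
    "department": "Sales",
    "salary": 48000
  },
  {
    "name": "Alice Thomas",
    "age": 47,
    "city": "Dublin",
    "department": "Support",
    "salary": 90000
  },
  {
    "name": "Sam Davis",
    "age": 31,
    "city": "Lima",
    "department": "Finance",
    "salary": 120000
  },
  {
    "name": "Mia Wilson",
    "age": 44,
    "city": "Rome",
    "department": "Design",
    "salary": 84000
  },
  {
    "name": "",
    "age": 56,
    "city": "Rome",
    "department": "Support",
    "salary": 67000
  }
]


Validating 6 records:
Rules: name non-empty, age > 0, salary > 0

  Row 1 (Quinn Jones): OK
  Row 2 (Dave Jones): OK
  Row 3 (Alice Thomas): OK
  Row 4 (Sam Davis): OK
  Row 5 (Mia Wilson): OK
  Row 6 (???): empty name

Total errors: 1

1 errors


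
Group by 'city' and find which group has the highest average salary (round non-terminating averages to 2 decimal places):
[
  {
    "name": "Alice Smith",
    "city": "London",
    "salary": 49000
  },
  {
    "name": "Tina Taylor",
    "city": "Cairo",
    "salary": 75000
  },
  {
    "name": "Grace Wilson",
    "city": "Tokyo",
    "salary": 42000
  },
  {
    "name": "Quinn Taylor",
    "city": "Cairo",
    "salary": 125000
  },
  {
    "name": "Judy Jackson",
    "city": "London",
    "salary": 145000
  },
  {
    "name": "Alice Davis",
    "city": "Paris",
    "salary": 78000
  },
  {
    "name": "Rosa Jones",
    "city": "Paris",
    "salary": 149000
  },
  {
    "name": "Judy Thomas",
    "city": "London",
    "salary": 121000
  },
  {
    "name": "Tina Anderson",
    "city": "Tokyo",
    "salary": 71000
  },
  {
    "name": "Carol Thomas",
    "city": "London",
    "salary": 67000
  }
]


Group by: city

Groups:
  Cairo: 2 people, avg salary = 200000/2 = $100000
  London: 4 people, avg salary = 382000/4 = $95500
  Paris: 2 people, avg salary = 227000/2 = $113500
  Tokyo: 2 people, avg salary = 113000/2 = $56500

Highest average salary: Paris ($113500)

Paris ($113500)


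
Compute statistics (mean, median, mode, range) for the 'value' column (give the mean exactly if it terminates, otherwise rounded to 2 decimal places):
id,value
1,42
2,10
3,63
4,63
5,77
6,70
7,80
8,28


Data: [42, 10, 63, 63, 77, 70, 80, 28]
Count: 8
Sum: 433
Mean: 433/8 = 54.125
Sorted: [10, 28, 42, 63, 63, 70, 77, 80]
Median: 63.0
Mode: 63 (2 times)
Range: 80 - 10 = 70
Min: 10, Max: 80

mean=54.125, median=63.0, mode=63, range=70


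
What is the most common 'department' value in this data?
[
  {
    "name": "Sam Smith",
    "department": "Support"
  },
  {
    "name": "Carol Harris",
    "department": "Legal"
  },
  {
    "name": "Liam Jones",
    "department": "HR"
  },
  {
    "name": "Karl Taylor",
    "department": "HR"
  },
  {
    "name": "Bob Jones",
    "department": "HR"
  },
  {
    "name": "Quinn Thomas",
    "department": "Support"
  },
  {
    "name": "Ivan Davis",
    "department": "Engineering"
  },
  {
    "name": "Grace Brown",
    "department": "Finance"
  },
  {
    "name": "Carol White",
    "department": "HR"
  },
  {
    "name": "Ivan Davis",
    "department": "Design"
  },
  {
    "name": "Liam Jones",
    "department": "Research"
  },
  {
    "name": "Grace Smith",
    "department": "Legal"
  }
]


Counting 'department' values across 12 records:

  HR: 4 ####
  Support: 2 ##
  Legal: 2 ##
  Engineering: 1 #
  Finance: 1 #
  Design: 1 #
  Research: 1 #

Most common: HR (4 times)

HR (4 times)


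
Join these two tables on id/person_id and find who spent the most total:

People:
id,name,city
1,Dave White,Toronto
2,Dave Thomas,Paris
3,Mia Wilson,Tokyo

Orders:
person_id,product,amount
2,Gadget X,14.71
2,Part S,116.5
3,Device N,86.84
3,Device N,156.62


Join on: people.id = orders.person_id

Joined rows:
  Dave Thomas (Paris) bought Gadget X for $14.71
  Dave Thomas (Paris) bought Part S for $116.5
  Mia Wilson (Tokyo) bought Device N for $86.84
  Mia Wilson (Tokyo) bought Device N for $156.62

Total per person:
  Mia Wilson: $243.46
  Dave Thomas: $131.21

Top spender: Mia Wilson ($243.46)

Mia Wilson ($243.46)


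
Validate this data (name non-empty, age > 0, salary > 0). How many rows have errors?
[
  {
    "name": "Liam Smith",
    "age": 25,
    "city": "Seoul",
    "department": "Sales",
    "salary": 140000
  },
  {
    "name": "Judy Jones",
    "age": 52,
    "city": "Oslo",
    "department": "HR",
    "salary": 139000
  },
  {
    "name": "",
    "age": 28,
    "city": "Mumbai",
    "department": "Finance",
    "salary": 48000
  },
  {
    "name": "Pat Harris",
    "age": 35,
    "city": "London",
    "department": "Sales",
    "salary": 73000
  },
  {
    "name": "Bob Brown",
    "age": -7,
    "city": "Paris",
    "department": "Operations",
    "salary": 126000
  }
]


Validating 5 records:
Rules: name non-empty, age > 0, salary > 0

  Row 1 (Liam Smith): OK
  Row 2 (Judy Jones): OK
  Row 3 (???): empty name
  Row 4 (Pat Harris): OK
  Row 5 (Bob Brown): negative age: -7

Total errors: 2

2 errors


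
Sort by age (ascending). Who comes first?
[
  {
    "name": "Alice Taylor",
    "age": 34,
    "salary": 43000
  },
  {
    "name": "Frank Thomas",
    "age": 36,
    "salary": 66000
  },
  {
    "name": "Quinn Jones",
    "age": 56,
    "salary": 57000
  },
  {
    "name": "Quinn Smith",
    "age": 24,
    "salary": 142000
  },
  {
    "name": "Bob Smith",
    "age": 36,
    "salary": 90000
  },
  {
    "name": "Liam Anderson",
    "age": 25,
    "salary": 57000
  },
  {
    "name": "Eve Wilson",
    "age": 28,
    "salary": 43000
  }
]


Sort by: age (ascending)

Sorted order:
  1. Quinn Smith (age = 24)
  2. Liam Anderson (age = 25)
  3. Eve Wilson (age = 28)
  4. Alice Taylor (age = 34)
  5. Frank Thomas (age = 36)
  6. Bob Smith (age = 36)
  7. Quinn Jones (age = 56)

First: Quinn Smith

Quinn Smith


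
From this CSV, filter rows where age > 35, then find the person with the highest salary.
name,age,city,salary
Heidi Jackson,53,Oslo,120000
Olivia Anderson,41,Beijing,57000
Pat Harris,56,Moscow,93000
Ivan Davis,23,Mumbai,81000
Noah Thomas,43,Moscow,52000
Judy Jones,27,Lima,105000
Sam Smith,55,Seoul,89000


Filter: age > 35
Sort by: salary (descending)

Filtered records (5):
  Heidi Jackson, age 53, salary $120000
  Pat Harris, age 56, salary $93000
  Sam Smith, age 55, salary $89000
  Olivia Anderson, age 41, salary $57000
  Noah Thomas, age 43, salary $52000

Highest salary: Heidi Jackson ($120000)

Heidi Jackson


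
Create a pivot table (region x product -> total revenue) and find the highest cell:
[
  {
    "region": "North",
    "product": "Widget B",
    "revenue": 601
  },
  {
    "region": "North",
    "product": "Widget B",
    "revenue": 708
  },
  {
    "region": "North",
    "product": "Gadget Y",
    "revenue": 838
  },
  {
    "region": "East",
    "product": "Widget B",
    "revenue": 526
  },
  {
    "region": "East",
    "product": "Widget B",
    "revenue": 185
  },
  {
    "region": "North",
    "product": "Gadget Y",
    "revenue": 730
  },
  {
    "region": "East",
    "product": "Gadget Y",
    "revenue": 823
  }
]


Pivot: region (rows) x product (columns) -> total revenue

     Gadget Y      Widget B    
East           823           711  
North         1568          1309  

Highest: North / Gadget Y = $1568

North / Gadget Y = $1568


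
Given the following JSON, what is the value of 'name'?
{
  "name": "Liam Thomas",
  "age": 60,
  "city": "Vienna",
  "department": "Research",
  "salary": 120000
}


Looking up field 'name'
Value: Liam Thomas

Liam Thomas


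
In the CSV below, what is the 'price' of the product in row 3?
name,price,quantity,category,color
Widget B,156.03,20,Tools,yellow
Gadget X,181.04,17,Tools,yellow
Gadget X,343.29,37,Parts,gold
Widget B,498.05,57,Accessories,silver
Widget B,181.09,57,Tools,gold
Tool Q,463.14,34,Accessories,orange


Query: Row 3 ('Gadget X'), column 'price'
Value: 343.29

343.29


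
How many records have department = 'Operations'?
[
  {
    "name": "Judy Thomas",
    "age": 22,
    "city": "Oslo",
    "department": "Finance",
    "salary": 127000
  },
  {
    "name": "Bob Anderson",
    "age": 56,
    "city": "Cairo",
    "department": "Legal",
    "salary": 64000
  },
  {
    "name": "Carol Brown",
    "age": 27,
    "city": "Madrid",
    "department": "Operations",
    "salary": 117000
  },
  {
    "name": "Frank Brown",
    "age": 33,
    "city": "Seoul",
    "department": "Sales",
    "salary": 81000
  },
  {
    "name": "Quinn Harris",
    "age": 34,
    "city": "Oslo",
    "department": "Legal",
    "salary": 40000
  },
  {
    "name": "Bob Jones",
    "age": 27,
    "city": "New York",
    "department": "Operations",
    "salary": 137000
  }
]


Data: 6 records
Condition: department = 'Operations'

Checking each record:
  Judy Thomas: Finance
  Bob Anderson: Legal
  Carol Brown: Operations MATCH
  Frank Brown: Sales
  Quinn Harris: Legal
  Bob Jones: Operations MATCH

Count: 2

2


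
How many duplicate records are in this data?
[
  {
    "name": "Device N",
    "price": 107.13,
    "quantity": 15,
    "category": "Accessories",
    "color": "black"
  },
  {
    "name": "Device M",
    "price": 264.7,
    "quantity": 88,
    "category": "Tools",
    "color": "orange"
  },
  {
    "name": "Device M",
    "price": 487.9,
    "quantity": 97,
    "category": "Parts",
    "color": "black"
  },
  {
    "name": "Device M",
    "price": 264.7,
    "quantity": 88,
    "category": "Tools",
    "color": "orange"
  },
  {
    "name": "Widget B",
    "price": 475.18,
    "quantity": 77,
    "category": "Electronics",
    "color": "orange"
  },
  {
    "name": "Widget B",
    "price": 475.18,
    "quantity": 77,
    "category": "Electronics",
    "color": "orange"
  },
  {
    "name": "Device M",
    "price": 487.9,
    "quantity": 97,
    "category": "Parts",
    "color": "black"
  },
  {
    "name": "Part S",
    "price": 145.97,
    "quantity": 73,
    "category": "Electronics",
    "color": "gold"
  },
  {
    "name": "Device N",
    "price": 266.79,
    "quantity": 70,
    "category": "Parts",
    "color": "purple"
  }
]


Checking 9 records for duplicates:

  Row 1: Device N ($107.13, qty 15)
  Row 2: Device M ($264.7, qty 88)
  Row 3: Device M ($487.9, qty 97)
  Row 4: Device M ($264.7, qty 88) <-- DUPLICATE
  Row 5: Widget B ($475.18, qty 77)
  Row 6: Widget B ($475.18, qty 77) <-- DUPLICATE
  Row 7: Device M ($487.9, qty 97) <-- DUPLICATE
  Row 8: Part S ($145.97, qty 73)
  Row 9: Device N ($266.79, qty 70)

Duplicates found: 3
Unique records: 6

3 duplicates, 6 unique
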